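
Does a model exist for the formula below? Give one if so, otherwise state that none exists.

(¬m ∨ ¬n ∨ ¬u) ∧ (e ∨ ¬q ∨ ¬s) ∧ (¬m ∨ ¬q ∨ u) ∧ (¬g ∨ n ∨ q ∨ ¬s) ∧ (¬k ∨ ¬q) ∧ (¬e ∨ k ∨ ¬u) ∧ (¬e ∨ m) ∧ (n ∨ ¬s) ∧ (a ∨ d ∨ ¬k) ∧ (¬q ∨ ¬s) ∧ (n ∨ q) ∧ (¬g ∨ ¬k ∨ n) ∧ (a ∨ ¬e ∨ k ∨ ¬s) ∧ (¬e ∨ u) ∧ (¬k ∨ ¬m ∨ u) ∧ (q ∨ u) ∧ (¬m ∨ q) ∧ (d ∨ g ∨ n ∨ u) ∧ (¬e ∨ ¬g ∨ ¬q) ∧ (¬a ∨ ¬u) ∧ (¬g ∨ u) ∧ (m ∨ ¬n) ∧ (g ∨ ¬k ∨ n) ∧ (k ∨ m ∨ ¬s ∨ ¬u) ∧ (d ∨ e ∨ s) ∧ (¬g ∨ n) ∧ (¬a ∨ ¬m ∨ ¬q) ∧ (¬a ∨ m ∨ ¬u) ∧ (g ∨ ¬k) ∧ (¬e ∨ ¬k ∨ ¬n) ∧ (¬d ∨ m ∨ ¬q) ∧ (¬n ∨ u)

u=T, e=F, n=F, s=F, m=T, d=T, a=F, g=F, k=F, q=T

Set u = True.
  then (¬a ∨ ¬u) forces a = False.
Try e = True:
  (¬e ∨ k ∨ ¬u) forces k = True.
  (¬k ∨ ¬q) forces q = False.
  (¬e ∨ m) forces m = True.
  clause (¬m ∨ q) is falsified — backtrack.
So e = False.
Try n = True:
  (¬m ∨ ¬n ∨ ¬u) forces m = False.
  clause (m ∨ ¬n) is falsified — backtrack.
So n = False.
  then (n ∨ ¬s) forces s = False.
  then (n ∨ q) forces q = True.
  then (d ∨ e ∨ s) forces d = True.
  then (¬g ∨ n) forces g = False.
  then (g ∨ ¬k) forces k = False.
  then (¬d ∨ m ∨ ¬q) forces m = True.
All clauses satisfied.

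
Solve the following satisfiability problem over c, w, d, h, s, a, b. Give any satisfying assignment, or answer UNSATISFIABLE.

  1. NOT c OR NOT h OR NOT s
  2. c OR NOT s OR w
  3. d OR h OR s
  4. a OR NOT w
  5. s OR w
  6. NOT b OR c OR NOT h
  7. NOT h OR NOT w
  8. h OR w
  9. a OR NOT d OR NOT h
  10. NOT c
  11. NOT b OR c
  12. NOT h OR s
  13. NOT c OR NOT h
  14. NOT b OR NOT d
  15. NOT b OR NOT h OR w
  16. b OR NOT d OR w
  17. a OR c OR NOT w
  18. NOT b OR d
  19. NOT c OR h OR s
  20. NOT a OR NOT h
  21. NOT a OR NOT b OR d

c = False, w = True, d = True, h = False, s = True, a = True, b = False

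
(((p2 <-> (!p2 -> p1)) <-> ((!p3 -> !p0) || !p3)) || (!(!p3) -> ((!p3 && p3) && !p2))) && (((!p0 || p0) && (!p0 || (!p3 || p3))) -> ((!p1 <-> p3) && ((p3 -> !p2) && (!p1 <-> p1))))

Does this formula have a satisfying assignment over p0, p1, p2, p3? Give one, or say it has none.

No satisfying assignment exists.

The conjunct ((!p0 || p0) && (!p0 || (!p3 || p3))) -> ((!p1 <-> p3) && ((p3 -> !p2) && (!p1 <-> p1))) is unsatisfiable on its own:
  p1 = True: simplifies to !(((!p0 || p0) && (!p0 || (!p3 || p3)))).
    p0 = True: simplifies to !((!p3 || p3)).
      p3 = True: this becomes !((False || True)) = False.
      p3 = False: this becomes !((True || False)) = False.
    p0 = False: this becomes !((True && True)) = False.
  p1 = False: simplifies to !(((!p0 || p0) && (!p0 || (!p3 || p3)))).
    p0 = True: simplifies to !((!p3 || p3)).
      p3 = True: this becomes !((False || True)) = False.
      p3 = False: this becomes !((True || False)) = False.
    p0 = False: this becomes !((True && True)) = False.
So the whole conjunction is unsatisfiable.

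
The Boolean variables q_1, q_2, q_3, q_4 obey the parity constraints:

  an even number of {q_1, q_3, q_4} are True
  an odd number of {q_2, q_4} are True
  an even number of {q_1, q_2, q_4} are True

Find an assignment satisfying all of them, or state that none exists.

q_1: True, q_2: True, q_3: True, q_4: False

{q_1, q_3, q_4}: 2 true → even ✓
{q_2, q_4}: 1 true → odd ✓
{q_1, q_2, q_4}: 2 true → even ✓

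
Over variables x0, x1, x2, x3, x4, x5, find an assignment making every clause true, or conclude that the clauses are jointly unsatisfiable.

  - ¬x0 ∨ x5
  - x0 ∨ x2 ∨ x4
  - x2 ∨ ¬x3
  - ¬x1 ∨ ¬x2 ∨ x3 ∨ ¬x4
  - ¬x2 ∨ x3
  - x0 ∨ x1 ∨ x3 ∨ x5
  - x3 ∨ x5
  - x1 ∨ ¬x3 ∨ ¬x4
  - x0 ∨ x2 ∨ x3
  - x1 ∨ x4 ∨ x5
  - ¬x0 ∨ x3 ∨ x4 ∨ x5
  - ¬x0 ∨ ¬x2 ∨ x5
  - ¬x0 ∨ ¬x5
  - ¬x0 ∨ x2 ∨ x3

Try x0 = True:
  (¬x0 ∨ x5) forces x5 = True.
  clause (¬x0 ∨ ¬x5) is falsified — backtrack.
So x0 = False.
Set x1 = True.
Set x2 = True.
  then (¬x2 ∨ x3) forces x3 = True.
Set x4 = False.
Set x5 = True.
All clauses satisfied.

x0: False; x1: True; x2: True; x3: True; x4: False; x5: True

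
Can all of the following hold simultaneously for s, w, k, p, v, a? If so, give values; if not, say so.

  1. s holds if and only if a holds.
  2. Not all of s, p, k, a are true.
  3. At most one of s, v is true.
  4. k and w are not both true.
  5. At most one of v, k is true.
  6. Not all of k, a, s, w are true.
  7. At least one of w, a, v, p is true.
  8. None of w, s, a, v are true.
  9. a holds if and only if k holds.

s: False, w: False, k: False, p: True, v: False, a: False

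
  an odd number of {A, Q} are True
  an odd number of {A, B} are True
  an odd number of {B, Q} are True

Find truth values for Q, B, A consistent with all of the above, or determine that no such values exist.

Adding constraints 1, 2, 3 mod 2: every variable appears an even number of times on the left, so the left side is 0.
But the right sides sum to 1 (mod 2). 0 ≠ 1 — the system is inconsistent.

UNSATISFIABLE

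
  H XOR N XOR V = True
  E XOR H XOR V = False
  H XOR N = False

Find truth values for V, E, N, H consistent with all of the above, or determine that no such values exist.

V=T, E=F, N=T, H=T

H XOR N XOR V = T XOR T XOR T = True ✓
E XOR H XOR V = F XOR T XOR T = False ✓
H XOR N = T XOR T = False ✓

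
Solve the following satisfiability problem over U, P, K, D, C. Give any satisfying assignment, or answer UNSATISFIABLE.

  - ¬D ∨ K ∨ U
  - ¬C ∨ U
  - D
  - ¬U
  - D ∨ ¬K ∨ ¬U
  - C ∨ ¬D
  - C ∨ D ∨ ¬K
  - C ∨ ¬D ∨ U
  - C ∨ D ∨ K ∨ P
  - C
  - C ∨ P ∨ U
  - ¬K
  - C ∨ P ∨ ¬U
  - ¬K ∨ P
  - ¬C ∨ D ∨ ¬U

Case U = True:
  Clause (¬U) is falsified — contradiction.
Case U = False:
  (¬C ∨ U) forces C = False.
  Clause (C) is falsified — contradiction.
Both cases fail, so the formula is unsatisfiable.

Unsatisfiable — no assignment works.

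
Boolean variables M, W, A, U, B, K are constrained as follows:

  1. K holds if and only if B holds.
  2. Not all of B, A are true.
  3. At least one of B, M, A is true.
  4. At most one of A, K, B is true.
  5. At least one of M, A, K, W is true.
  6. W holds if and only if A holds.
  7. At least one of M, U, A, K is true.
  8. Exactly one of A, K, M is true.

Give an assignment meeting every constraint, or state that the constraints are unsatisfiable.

M = True, W = False, A = False, U = False, B = False, K = False

  (1) K=F, B=F — same ✓
  (2) {B, A}: 0/2 true — not all ✓
  (3) {B, M, A}: 1 true — at least one ✓
  (4) {A, K, B}: 0 true — at most one ✓
  (5) {M, A, K, W}: 1 true — at least one ✓
  (6) W=F, A=F — same ✓
  (7) {M, U, A, K}: 1 true — at least one ✓
  (8) {A, K, M}: 1 true — exactly one ✓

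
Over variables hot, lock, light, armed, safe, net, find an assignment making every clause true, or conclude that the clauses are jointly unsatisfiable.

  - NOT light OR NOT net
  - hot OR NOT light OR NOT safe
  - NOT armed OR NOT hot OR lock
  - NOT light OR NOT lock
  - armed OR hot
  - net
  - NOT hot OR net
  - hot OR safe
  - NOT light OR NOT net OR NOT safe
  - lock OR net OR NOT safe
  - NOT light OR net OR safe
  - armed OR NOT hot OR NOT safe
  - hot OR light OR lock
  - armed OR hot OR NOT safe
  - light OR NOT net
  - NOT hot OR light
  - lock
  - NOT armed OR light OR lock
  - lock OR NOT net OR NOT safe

UNSATISFIABLE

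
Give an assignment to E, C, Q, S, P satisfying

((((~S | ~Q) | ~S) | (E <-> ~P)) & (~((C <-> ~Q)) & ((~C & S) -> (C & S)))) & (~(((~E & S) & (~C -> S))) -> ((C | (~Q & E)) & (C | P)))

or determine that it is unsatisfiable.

E = True, C = False, Q = False, S = False, P = True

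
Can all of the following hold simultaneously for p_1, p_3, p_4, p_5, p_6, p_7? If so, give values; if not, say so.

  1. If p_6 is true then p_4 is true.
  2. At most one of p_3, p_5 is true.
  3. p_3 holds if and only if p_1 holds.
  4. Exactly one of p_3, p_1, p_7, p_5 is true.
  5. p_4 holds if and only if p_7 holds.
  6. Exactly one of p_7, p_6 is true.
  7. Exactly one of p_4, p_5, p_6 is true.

p_1=F, p_3=F, p_4=T, p_5=F, p_6=F, p_7=T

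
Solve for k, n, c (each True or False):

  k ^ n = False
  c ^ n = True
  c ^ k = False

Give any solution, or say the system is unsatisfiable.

Adding constraints 1, 2, 3 mod 2: every variable appears an even number of times on the left, so the left side is 0.
But the right sides sum to 1 (mod 2). 0 ≠ 1 — the system is inconsistent.

Unsatisfiable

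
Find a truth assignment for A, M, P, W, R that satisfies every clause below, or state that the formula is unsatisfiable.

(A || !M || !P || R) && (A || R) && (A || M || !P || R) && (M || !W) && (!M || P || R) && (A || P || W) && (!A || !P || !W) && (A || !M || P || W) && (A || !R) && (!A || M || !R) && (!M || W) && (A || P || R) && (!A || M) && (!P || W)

Try A = False:
  (A || R) forces R = True.
  clause (A || !R) is falsified — backtrack.
So A = True.
  then (!A || M) forces M = True.
  then (!M || W) forces W = True.
  then (!A || !P || !W) forces P = False.
  then (!M || P || R) forces R = True.
All clauses satisfied.

A = True, M = True, P = False, W = True, R = True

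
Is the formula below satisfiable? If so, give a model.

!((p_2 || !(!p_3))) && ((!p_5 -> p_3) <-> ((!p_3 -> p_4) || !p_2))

p_2 = False, p_3 = False, p_4 = False, p_5 = True

  !((p_2 || !(!p_3))) = True
    p_2 || !(!p_3) = False
      !(!p_3) = False
        !p_3 = True
  (!p_5 -> p_3) <-> ((!p_3 -> p_4) || !p_2) = True
    !p_5 -> p_3 = True
      !p_5 = False
    (!p_3 -> p_4) || !p_2 = True
      !p_3 -> p_4 = False
        !p_3 = True
      !p_2 = True
Both conjuncts True, so the formula holds.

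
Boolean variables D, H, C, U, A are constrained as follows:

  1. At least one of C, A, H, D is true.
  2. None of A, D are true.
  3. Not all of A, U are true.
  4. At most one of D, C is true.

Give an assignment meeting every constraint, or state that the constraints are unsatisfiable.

D: False; H: True; C: True; U: True; A: False

  (1) {C, A, H, D}: 2 true — at least one ✓
  (2) {A, D}: 0 true — none ✓
  (3) {A, U}: 1/2 true — not all ✓
  (4) {D, C}: 1 true — at most one ✓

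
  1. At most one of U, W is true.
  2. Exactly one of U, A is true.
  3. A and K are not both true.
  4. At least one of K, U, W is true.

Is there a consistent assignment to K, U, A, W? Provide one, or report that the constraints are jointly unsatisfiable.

K: False, U: False, A: True, W: True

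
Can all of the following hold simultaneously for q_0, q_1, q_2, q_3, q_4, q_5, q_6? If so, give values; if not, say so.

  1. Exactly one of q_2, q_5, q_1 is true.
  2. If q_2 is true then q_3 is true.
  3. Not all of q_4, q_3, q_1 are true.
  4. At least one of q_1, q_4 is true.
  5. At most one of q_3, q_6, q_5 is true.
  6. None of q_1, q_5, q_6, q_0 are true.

q_0: False, q_1: False, q_2: True, q_3: True, q_4: True, q_5: False, q_6: False

  (1) {q_2, q_5, q_1}: 1 true — exactly one ✓
  (2) q_2=T ⇒ q_3: T ✓
  (3) {q_4, q_3, q_1}: 2/3 true — not all ✓
  (4) {q_1, q_4}: 1 true — at least one ✓
  (5) {q_3, q_6, q_5}: 1 true — at most one ✓
  (6) {q_1, q_5, q_6, q_0}: 0 true — none ✓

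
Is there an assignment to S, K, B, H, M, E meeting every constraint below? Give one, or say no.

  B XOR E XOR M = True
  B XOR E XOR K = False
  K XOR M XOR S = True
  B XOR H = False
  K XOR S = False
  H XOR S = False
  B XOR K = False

S: False, K: False, B: False, H: False, M: True, E: False

B XOR E XOR M = F XOR F XOR T = True ✓
B XOR E XOR K = F XOR F XOR F = False ✓
K XOR M XOR S = F XOR T XOR F = True ✓
B XOR H = F XOR F = False ✓
K XOR S = F XOR F = False ✓
H XOR S = F XOR F = False ✓
B XOR K = F XOR F = False ✓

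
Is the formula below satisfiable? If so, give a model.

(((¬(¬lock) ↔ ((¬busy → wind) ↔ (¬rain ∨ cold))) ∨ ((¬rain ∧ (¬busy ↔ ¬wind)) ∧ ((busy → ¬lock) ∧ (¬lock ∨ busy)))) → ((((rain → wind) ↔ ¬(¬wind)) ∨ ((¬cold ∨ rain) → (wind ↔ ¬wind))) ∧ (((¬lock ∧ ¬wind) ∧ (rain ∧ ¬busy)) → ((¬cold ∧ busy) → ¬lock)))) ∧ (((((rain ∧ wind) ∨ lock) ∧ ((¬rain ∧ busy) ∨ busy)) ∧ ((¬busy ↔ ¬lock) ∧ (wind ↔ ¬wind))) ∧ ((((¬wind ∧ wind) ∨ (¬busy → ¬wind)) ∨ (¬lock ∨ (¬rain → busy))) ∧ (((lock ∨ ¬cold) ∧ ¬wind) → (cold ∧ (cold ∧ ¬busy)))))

The conjunct wind ↔ ¬wind is unsatisfiable on its own:
  wind=F: evaluates to False.
  wind=T: evaluates to False.
So the whole conjunction is unsatisfiable.

Unsatisfiable — no assignment works.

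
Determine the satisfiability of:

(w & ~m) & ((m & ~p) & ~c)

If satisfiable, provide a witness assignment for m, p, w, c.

UNSATISFIABLE

Case m = True: the conjunct ~m is False.
Case m = False: the conjunct m is False.
Both cases fail — unsatisfiable.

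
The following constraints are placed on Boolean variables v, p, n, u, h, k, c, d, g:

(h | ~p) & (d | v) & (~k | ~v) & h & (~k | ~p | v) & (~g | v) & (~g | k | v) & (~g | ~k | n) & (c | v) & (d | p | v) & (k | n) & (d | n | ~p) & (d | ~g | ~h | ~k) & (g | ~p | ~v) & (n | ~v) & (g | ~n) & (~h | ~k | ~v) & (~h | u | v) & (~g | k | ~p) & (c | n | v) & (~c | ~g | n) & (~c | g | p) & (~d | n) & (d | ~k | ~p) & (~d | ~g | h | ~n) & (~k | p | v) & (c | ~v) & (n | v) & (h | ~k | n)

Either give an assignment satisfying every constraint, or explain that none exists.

v=T, p=F, n=T, u=T, h=T, k=F, c=T, d=F, g=T

Unit clause (h) forces h = True.
Set v = True.
  then (~k | ~v) forces k = False.
  then (k | n) forces n = True.
  then (g | ~n) forces g = True.
  then (~g | k | ~p) forces p = False.
  then (c | ~v) forces c = True.
Set u = True.
Set d = False.
All clauses satisfied.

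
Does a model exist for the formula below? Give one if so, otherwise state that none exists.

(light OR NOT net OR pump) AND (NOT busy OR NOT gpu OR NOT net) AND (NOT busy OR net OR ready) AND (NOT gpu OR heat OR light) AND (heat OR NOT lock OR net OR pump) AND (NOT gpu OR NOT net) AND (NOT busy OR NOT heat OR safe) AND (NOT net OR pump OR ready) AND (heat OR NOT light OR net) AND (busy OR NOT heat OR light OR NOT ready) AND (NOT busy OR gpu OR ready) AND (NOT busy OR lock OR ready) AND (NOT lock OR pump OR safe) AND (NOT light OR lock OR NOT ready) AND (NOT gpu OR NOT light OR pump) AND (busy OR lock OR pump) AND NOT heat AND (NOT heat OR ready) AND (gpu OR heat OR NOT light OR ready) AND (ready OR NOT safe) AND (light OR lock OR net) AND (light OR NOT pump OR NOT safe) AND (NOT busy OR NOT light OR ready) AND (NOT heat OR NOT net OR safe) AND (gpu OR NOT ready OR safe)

ready = False, busy = False, net = False, pump = True, gpu = False, heat = False, safe = False, light = False, lock = True

Unit clause (NOT heat) forces heat = False.
Set ready = False.
  then (ready OR NOT safe) forces safe = False.
Try busy = True:
  (NOT busy OR net OR ready) forces net = True.
  (NOT busy OR NOT gpu OR NOT net) forces gpu = False.
  clause (NOT busy OR gpu OR ready) is falsified — backtrack.
So busy = False.
Set net = False.
  then (heat OR NOT light OR net) forces light = False.
  then (light OR lock OR net) forces lock = True.
  then (NOT gpu OR heat OR light) forces gpu = False.
  then (heat OR NOT lock OR net OR pump) forces pump = True.
All clauses satisfied.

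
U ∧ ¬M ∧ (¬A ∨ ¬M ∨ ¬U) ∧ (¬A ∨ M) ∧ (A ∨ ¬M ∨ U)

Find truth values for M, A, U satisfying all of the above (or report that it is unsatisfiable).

Unit clause (U) forces U = True.
Unit clause (¬M) forces M = False.
In (¬A ∨ M) only ¬A is left, so A = False.
Check each clause:
  (U): U holds.
  (¬M): ¬M holds.
  (¬A ∨ ¬M ∨ ¬U): ¬A holds.
  (¬A ∨ M): ¬A holds.
  (A ∨ ¬M ∨ U): ¬M holds.
All clauses satisfied.

M: False; A: False; U: True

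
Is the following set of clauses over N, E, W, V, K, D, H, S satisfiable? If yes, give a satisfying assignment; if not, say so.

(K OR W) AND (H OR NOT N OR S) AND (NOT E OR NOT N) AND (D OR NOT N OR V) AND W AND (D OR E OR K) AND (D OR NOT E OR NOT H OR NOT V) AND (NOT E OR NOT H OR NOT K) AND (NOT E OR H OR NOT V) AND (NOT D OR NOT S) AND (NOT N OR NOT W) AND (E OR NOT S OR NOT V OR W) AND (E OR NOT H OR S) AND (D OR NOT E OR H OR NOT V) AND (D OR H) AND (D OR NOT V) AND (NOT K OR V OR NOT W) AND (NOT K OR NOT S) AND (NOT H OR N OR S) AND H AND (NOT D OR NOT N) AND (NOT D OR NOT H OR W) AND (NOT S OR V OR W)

N = False, E = True, W = True, V = False, K = False, D = False, H = True, S = True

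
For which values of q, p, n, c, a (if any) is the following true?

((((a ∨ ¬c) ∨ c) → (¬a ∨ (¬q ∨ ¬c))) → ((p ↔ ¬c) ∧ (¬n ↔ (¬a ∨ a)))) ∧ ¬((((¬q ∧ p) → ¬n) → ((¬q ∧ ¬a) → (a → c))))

The conjunct ¬((((¬q ∧ p) → ¬n) → ((¬q ∧ ¬a) → (a → c)))) is unsatisfiable on its own:
  a = True: this becomes ¬((((¬q ∧ p) → ¬n) → True)) = False.
  a = False: this becomes ¬((((¬q ∧ p) → ¬n) → True)) = False.
So the whole conjunction is unsatisfiable.

Unsatisfiable — no assignment works.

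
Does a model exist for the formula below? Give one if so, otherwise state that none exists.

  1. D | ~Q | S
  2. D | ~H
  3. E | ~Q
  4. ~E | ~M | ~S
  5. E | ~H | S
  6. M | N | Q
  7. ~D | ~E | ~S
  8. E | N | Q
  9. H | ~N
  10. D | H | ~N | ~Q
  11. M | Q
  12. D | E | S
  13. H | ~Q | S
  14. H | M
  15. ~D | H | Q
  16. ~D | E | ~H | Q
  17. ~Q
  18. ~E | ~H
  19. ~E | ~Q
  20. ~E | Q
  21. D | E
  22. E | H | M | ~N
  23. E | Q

No satisfying assignment exists.

Case E = True:
  (~Q) forces Q = False.
  Clause (~E | Q) is falsified — contradiction.
Case E = False:
  (E | ~Q) forces Q = False.
  Clause (E | Q) is falsified — contradiction.
Both cases fail, so the formula is unsatisfiable.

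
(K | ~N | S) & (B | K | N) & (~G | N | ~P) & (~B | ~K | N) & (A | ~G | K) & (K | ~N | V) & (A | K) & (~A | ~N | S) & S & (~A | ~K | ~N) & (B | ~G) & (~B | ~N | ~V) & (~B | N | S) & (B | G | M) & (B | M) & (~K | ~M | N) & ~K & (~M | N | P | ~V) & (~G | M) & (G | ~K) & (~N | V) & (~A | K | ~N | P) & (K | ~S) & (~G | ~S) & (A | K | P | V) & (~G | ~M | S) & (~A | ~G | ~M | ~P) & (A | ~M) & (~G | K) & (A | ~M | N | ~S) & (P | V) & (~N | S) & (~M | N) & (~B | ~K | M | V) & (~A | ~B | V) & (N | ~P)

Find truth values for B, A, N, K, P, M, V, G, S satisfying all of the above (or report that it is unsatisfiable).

Case S = True:
  (~K) forces K = False.
  Clause (K | ~S) is falsified — contradiction.
Case S = False:
  Clause (S) is falsified — contradiction.
Both cases fail, so the formula is unsatisfiable.

UNSATISFIABLE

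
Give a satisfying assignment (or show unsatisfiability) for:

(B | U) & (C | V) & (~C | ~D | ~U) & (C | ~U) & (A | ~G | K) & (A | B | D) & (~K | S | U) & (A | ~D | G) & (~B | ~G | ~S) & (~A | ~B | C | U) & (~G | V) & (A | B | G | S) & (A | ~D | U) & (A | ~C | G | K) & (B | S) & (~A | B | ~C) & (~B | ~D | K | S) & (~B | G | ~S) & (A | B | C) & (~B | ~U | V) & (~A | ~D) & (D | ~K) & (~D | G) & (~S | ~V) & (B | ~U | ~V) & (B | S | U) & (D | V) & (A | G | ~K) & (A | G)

Set K = False.
Set S = False.
  then (B | S) forces B = True.
  then (~B | ~D | K | S) forces D = False.
  then (D | V) forces V = True.
Set U = False.
Set G = False.
  then (A | G) forces A = True.
  then (~A | ~B | C | U) forces C = True.
All clauses satisfied.

K: False; S: False; U: False; G: False; C: True; B: True; A: True; V: True; D: False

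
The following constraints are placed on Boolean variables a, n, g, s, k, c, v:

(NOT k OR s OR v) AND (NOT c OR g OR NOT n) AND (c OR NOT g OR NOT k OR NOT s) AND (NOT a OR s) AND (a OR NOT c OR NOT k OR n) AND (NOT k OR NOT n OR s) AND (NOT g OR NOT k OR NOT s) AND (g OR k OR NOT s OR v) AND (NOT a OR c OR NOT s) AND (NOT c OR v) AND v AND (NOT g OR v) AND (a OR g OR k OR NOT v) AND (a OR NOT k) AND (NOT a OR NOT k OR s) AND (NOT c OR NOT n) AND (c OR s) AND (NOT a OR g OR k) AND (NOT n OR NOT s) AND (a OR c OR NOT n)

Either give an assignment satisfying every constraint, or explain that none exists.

a = True, n = False, g = True, s = True, k = False, c = True, v = True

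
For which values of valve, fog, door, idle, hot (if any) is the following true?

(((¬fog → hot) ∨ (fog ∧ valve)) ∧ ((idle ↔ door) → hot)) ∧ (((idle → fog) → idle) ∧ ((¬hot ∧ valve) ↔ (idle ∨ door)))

valve = True, fog = True, door = False, idle = True, hot = False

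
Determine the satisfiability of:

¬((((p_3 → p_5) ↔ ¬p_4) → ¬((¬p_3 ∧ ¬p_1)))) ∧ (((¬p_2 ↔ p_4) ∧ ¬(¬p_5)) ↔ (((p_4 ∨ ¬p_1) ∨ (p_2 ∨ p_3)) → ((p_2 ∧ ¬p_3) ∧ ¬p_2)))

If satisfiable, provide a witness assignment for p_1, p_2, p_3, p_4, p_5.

p_1: False, p_2: True, p_3: False, p_4: False, p_5: False

  ¬((((p_3 → p_5) ↔ ¬p_4) → ¬((¬p_3 ∧ ¬p_1)))) = True
    ((p_3 → p_5) ↔ ¬p_4) → ¬((¬p_3 ∧ ¬p_1)) = False
      (p_3 → p_5) ↔ ¬p_4 = True
        p_3 → p_5 = True
        ¬p_4 = True
      ¬((¬p_3 ∧ ¬p_1)) = False
        ¬p_3 ∧ ¬p_1 = True
          ¬p_3 = True
          ¬p_1 = True
  ((¬p_2 ↔ p_4) ∧ ¬(¬p_5)) ↔ (((p_4 ∨ ¬p_1) ∨ (p_2 ∨ p_3)) → ((p_2 ∧ ¬p_3) ∧ ¬p_2)) = True
    (¬p_2 ↔ p_4) ∧ ¬(¬p_5) = False
      ¬p_2 ↔ p_4 = True
        ¬p_2 = False
      ¬(¬p_5) = False
        ¬p_5 = True
    ((p_4 ∨ ¬p_1) ∨ (p_2 ∨ p_3)) → ((p_2 ∧ ¬p_3) ∧ ¬p_2) = False
      (p_4 ∨ ¬p_1) ∨ (p_2 ∨ p_3) = True
        p_4 ∨ ¬p_1 = True
          ¬p_1 = True
        p_2 ∨ p_3 = True
      (p_2 ∧ ¬p_3) ∧ ¬p_2 = False
        p_2 ∧ ¬p_3 = True
          ¬p_3 = True
        ¬p_2 = False
Both conjuncts True, so the formula holds.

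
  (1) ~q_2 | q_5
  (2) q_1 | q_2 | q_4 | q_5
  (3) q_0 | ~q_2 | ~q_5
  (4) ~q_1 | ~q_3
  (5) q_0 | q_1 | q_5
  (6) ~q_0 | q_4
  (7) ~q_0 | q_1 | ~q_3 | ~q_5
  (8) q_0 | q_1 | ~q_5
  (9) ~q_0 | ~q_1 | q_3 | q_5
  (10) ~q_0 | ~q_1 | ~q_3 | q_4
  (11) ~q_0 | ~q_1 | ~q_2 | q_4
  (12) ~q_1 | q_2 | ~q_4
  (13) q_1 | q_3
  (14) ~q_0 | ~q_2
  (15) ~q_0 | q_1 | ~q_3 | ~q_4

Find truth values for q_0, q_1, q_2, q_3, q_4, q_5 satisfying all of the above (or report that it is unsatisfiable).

Set q_0 = False.
Set q_1 = True.
  then (~q_1 | ~q_3) forces q_3 = False.
Try q_2 = True:
  (~q_2 | q_5) forces q_5 = True.
  clause (q_0 | ~q_2 | ~q_5) is falsified — backtrack.
So q_2 = False.
  then (~q_1 | q_2 | ~q_4) forces q_4 = False.
Set q_5 = True.
All clauses satisfied.

q_0 = False, q_1 = True, q_2 = False, q_3 = False, q_4 = False, q_5 = True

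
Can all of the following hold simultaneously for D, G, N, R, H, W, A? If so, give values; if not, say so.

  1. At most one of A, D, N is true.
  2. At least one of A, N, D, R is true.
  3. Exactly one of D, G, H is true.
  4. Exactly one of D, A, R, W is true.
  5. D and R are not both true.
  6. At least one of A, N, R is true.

D = False, G = True, N = False, R = False, H = False, W = False, A = True

  (1) {A, D, N}: 1 true — at most one ✓
  (2) {A, N, D, R}: 1 true — at least one ✓
  (3) {D, G, H}: 1 true — exactly one ✓
  (4) {D, A, R, W}: 1 true — exactly one ✓
  (5) D=F, R=F — not both ✓
  (6) {A, N, R}: 1 true — at least one ✓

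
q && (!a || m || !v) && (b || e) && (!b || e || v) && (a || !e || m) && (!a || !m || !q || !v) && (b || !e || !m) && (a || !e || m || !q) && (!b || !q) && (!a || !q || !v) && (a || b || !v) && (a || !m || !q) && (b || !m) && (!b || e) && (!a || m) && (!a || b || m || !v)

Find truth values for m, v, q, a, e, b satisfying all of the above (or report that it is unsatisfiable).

UNSATISFIABLE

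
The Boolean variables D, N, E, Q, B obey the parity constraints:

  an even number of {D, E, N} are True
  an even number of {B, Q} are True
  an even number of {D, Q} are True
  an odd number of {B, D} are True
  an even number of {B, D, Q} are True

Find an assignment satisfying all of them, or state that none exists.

The formula is unsatisfiable.

Adding constraints 2, 3, 4 mod 2: every variable appears an even number of times on the left, so the left side is 0.
But the right sides sum to 1 (mod 2). 0 ≠ 1 — the system is inconsistent.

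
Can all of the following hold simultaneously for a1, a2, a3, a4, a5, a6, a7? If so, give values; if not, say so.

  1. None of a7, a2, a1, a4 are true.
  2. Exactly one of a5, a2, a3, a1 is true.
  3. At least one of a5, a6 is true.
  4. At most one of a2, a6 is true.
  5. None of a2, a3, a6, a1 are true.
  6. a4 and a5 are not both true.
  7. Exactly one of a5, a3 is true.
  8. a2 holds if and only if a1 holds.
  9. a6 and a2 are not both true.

a1 = False, a2 = False, a3 = False, a4 = False, a5 = True, a6 = False, a7 = False

  (1) {a7, a2, a1, a4}: 0 true — none ✓
  (2) {a5, a2, a3, a1}: 1 true — exactly one ✓
  (3) {a5, a6}: 1 true — at least one ✓
  (4) {a2, a6}: 0 true — at most one ✓
  (5) {a2, a3, a6, a1}: 0 true — none ✓
  (6) a4=F, a5=T — not both ✓
  (7) {a5, a3}: 1 true — exactly one ✓
  (8) a2=F, a1=F — same ✓
  (9) a6=F, a2=F — not both ✓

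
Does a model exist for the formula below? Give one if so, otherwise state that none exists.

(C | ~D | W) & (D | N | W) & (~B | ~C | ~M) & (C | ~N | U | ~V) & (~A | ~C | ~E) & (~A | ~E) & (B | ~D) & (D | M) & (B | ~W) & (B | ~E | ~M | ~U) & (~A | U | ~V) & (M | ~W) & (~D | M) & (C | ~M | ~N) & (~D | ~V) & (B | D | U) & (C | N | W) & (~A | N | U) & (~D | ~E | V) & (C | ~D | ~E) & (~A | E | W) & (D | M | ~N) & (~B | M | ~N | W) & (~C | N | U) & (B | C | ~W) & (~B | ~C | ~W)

M = True, N = False, D = False, A = False, B = True, C = False, V = False, U = True, E = True, W = True

Try M = False:
  (D | M) forces D = True.
  clause (~D | M) is falsified — backtrack.
So M = True.
Set N = False.
Set D = False.
  then (D | N | W) forces W = True.
  then (B | ~W) forces B = True.
  then (~B | ~C | ~W) forces C = False.
Set A = False.
Set V = False.
Set U = True.
Set E = True.
All clauses satisfied.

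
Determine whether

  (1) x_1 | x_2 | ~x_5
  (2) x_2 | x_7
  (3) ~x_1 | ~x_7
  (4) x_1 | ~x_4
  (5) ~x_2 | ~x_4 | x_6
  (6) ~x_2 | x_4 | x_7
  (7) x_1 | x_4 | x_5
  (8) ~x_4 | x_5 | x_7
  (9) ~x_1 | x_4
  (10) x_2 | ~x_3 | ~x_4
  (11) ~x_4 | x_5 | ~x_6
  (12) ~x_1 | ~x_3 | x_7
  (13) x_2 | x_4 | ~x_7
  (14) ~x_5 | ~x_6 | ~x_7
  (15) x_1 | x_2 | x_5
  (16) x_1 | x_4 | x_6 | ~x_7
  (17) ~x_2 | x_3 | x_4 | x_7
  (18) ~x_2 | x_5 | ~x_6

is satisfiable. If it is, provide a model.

x_1 = True, x_2 = True, x_3 = False, x_4 = True, x_5 = True, x_6 = True, x_7 = False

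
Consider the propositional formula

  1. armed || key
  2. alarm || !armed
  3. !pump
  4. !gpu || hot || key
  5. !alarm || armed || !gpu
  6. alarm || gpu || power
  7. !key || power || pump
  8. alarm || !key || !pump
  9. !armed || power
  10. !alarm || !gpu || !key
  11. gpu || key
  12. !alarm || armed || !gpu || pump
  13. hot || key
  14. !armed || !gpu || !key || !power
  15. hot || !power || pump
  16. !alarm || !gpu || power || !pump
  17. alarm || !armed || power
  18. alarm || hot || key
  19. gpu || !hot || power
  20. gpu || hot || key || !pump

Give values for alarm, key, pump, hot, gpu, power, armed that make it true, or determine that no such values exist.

alarm = True, key = True, pump = False, hot = True, gpu = False, power = True, armed = False

Unit clause (!pump) forces pump = False.
Set alarm = True.
Set key = True.
  then (!key || power || pump) forces power = True.
  then (!alarm || !gpu || !key) forces gpu = False.
  then (hot || !power || pump) forces hot = True.
Set armed = False.
All clauses satisfied.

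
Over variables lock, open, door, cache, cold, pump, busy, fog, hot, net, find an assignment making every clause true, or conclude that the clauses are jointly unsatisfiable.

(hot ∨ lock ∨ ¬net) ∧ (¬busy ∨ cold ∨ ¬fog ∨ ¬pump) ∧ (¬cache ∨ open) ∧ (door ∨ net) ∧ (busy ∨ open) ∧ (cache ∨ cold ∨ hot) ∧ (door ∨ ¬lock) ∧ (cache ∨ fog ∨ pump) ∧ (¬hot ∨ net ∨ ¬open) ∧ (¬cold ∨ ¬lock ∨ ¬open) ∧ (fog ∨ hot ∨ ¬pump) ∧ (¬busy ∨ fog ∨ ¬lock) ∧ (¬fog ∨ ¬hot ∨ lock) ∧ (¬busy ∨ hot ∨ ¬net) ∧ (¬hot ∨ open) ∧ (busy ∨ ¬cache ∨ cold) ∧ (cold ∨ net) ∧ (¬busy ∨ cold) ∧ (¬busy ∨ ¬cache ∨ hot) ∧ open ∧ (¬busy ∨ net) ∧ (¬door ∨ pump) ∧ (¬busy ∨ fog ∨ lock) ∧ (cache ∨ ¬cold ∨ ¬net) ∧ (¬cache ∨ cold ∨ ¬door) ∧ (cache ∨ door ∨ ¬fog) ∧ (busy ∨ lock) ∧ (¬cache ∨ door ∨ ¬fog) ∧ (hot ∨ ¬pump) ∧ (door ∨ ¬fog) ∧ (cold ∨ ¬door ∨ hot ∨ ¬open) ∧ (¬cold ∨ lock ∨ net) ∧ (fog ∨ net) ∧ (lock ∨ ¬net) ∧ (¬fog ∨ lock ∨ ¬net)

Unit clause (open) forces open = True.
Try lock = False:
  (busy ∨ lock) forces busy = True.
  (¬busy ∨ cold) forces cold = True.
  (¬busy ∨ net) forces net = True.
  clause (lock ∨ ¬net) is falsified — backtrack.
So lock = True.
  then (door ∨ ¬lock) forces door = True.
  then (¬cold ∨ ¬lock ∨ ¬open) forces cold = False.
  then (cold ∨ net) forces net = True.
  then (¬busy ∨ cold) forces busy = False.
  then (¬door ∨ pump) forces pump = True.
  then (¬cache ∨ cold ∨ ¬door) forces cache = False.
  then (hot ∨ ¬pump) forces hot = True.
Set fog = True.
All clauses satisfied.

lock = True; open = True; door = True; cache = False; cold = False; pump = True; busy = False; fog = True; hot = True; net = True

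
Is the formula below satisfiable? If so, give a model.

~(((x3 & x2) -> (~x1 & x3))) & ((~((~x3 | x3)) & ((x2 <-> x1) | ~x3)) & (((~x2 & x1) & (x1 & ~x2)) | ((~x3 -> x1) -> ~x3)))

UNSATISFIABLE

The conjunct ~((~x3 | x3)) is unsatisfiable on its own:
  x3=F: evaluates to False.
  x3=T: evaluates to False.
So the whole conjunction is unsatisfiable.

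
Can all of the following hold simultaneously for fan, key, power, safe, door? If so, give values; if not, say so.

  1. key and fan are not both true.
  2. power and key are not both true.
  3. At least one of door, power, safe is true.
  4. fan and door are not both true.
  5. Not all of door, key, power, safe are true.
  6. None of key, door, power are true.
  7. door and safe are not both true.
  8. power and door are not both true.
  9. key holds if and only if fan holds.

fan = False, key = False, power = False, safe = True, door = False

  (1) key=F, fan=F — not both ✓
  (2) power=F, key=F — not both ✓
  (3) {door, power, safe}: 1 true — at least one ✓
  (4) fan=F, door=F — not both ✓
  (5) {door, key, power, safe}: 1/4 true — not all ✓
  (6) {key, door, power}: 0 true — none ✓
  (7) door=F, safe=T — not both ✓
  (8) power=F, door=F — not both ✓
  (9) key=F, fan=F — same ✓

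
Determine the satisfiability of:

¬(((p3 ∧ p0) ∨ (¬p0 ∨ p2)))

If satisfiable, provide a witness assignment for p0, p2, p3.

p0: True; p2: False; p3: False

  ¬(((p3 ∧ p0) ∨ (¬p0 ∨ p2))) = True
    (p3 ∧ p0) ∨ (¬p0 ∨ p2) = False
      p3 ∧ p0 = False
      ¬p0 ∨ p2 = False
        ¬p0 = False
The formula evaluates to True.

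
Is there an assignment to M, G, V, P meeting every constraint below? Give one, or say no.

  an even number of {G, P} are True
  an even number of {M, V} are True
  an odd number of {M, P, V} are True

M=F, G=T, V=F, P=T

{G, P}: 2 true → even ✓
{M, V}: 0 true → even ✓
{M, P, V}: 1 true → odd ✓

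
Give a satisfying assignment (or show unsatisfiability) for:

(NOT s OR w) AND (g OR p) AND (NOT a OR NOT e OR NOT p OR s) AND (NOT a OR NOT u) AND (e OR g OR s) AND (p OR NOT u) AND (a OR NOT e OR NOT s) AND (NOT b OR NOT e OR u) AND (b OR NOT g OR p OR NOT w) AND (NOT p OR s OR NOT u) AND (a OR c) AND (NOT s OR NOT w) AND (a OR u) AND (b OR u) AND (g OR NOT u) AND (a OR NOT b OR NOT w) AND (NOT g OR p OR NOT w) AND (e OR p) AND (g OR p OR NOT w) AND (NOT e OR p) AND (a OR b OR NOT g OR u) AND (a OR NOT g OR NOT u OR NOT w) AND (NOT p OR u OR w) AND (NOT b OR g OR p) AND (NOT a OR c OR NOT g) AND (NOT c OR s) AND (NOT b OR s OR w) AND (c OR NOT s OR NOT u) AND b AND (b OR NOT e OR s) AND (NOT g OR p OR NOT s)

Unsatisfiable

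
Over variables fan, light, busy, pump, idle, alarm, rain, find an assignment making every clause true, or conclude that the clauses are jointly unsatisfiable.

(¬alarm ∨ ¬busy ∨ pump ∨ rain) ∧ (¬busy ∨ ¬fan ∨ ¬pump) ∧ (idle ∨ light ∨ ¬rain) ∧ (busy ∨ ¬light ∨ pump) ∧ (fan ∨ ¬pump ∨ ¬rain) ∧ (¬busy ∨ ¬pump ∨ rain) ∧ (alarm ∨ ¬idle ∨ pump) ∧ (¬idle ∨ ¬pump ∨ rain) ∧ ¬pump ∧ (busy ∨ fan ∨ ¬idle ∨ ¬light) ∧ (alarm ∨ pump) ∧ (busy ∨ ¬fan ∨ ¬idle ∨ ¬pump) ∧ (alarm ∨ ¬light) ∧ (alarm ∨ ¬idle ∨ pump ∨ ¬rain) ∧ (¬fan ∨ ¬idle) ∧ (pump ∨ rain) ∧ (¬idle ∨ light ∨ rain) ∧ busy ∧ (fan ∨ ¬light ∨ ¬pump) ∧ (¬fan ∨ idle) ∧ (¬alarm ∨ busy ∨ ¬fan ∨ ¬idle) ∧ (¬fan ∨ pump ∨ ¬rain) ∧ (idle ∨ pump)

Unit clause (¬pump) forces pump = False.
In (alarm ∨ pump) only alarm is left, so alarm = True.
In (pump ∨ rain) only rain is left, so rain = True.
Unit clause (busy) forces busy = True.
In (¬fan ∨ pump ∨ ¬rain) only ¬fan is left, so fan = False.
In (idle ∨ pump) only idle is left, so idle = True.
Set light = False.
All clauses satisfied.

fan = False, light = False, busy = True, pump = False, idle = True, alarm = True, rain = True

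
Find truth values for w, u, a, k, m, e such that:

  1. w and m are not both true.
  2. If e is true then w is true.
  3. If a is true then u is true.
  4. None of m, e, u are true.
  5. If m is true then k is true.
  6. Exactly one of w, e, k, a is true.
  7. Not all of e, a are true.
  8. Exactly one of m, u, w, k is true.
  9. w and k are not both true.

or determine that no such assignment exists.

w: True, u: False, a: False, k: False, m: False, e: False

  (1) w=T, m=F — not both ✓
  (2) e=F ⇒ w: vacuous ✓
  (3) a=F ⇒ u: vacuous ✓
  (4) {m, e, u}: 0 true — none ✓
  (5) m=F ⇒ k: vacuous ✓
  (6) {w, e, k, a}: 1 true — exactly one ✓
  (7) {e, a}: 0/2 true — not all ✓
  (8) {m, u, w, k}: 1 true — exactly one ✓
  (9) w=T, k=F — not both ✓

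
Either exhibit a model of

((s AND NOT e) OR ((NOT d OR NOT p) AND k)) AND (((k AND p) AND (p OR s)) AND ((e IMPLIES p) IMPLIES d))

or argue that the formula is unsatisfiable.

d = True; p = True; e = False; s = True; k = True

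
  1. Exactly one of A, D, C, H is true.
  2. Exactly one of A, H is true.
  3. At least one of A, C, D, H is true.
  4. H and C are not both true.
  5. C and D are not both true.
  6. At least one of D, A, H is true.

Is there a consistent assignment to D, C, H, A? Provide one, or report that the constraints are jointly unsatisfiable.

D=F, C=F, H=F, A=T

  (1) {A, D, C, H}: 1 true — exactly one ✓
  (2) {A, H}: 1 true — exactly one ✓
  (3) {A, C, D, H}: 1 true — at least one ✓
  (4) H=F, C=F — not both ✓
  (5) C=F, D=F — not both ✓
  (6) {D, A, H}: 1 true — at least one ✓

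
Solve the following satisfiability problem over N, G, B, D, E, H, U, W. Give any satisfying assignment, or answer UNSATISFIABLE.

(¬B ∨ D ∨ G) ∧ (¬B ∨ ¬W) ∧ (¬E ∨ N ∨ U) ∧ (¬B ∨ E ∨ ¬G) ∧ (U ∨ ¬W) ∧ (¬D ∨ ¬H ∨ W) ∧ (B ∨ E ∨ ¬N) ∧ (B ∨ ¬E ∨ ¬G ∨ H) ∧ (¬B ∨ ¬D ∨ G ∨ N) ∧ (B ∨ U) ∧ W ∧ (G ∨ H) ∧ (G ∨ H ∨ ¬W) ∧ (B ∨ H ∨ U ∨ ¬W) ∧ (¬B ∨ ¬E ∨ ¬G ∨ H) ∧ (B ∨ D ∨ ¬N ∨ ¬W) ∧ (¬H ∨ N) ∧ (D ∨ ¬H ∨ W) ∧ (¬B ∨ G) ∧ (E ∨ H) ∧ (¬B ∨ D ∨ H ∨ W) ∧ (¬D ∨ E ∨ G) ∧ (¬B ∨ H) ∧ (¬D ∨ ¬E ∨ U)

N = True, G = False, B = False, D = True, E = True, H = True, U = True, W = True

Unit clause (W) forces W = True.
In (¬B ∨ ¬W) only ¬B is left, so B = False.
In (U ∨ ¬W) only U is left, so U = True.
Try N = False:
  (¬H ∨ N) forces H = False.
  (G ∨ H) forces G = True.
  (B ∨ ¬E ∨ ¬G ∨ H) forces E = False.
  clause (E ∨ H) is falsified — backtrack.
So N = True.
  then (B ∨ E ∨ ¬N) forces E = True.
  then (B ∨ D ∨ ¬N ∨ ¬W) forces D = True.
Set G = False.
  then (G ∨ H) forces H = True.
All clauses satisfied.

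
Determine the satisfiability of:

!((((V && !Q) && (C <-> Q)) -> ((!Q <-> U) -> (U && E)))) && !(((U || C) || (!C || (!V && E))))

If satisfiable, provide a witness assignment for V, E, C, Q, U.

Unsatisfiable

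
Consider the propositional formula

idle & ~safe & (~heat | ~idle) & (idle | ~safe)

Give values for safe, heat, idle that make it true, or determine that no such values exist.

safe = False, heat = False, idle = True

Unit clause (idle) forces idle = True.
Unit clause (~safe) forces safe = False.
In (~heat | ~idle) only ~heat is left, so heat = False.
Check each clause:
  (idle): idle holds.
  (~safe): ~safe holds.
  (~heat | ~idle): ~heat holds.
  (idle | ~safe): idle holds.
All clauses satisfied.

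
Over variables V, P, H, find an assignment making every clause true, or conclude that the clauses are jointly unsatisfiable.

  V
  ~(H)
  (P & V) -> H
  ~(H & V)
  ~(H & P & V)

Unit clause (V) forces V = True.
Unit clause (~H) forces H = False.
In (H | ~P | ~V) only ~P is left, so P = False.
Check each clause:
  (V): V holds.
  (~H): ~H holds.
  (~H | ~V): ~H holds.
  (~H | ~P | ~V): ~H holds.
  (H | ~P | ~V): ~P holds.
All clauses satisfied.

V = True; P = False; H = False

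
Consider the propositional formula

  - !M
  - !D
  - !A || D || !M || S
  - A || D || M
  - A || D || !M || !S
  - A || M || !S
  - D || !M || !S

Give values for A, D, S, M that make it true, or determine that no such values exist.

A=T, D=F, S=F, M=F

Unit clause (!M) forces M = False.
Unit clause (!D) forces D = False.
In (A || D || M) only A is left, so A = True.
Set S = False.
All clauses satisfied.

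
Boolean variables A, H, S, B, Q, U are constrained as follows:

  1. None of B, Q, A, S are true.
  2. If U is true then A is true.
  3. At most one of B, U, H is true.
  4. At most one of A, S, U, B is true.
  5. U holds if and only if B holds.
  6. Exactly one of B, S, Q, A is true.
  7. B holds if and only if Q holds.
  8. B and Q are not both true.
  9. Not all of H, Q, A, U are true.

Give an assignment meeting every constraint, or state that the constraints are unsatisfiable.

Case A = True:
  Constraint (1) is violated (A=T) — contradiction.
Case A = False:
  (1) forces B = False.
  (1) forces Q = False.
  (1) forces S = False.
  Constraint (6) is violated (B=F, S=F, Q=F, A=F) — contradiction.
Both cases fail — unsatisfiable.

UNSATISFIABLE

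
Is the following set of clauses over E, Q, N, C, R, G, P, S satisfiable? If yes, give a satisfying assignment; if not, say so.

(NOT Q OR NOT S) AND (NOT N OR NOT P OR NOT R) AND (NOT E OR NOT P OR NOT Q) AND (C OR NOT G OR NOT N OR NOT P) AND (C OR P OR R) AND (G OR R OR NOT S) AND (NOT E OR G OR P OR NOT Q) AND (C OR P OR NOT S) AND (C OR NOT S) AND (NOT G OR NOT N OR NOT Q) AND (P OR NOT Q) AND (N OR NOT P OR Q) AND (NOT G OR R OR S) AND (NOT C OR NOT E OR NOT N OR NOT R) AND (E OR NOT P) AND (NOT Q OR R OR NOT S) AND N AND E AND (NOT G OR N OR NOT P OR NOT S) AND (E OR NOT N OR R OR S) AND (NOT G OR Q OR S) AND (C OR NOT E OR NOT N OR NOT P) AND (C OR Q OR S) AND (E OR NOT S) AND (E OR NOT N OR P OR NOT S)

E = True, Q = False, N = True, C = True, R = False, G = False, P = False, S = False

Unit clause (N) forces N = True.
Unit clause (E) forces E = True.
Try Q = True:
  (NOT Q OR NOT S) forces S = False.
  (NOT E OR NOT P OR NOT Q) forces P = False.
  clause (P OR NOT Q) is falsified — backtrack.
So Q = False.
Set C = True.
  then (NOT C OR NOT E OR NOT N OR NOT R) forces R = False.
Set G = False.
  then (G OR R OR NOT S) forces S = False.
Set P = False.
All clauses satisfied.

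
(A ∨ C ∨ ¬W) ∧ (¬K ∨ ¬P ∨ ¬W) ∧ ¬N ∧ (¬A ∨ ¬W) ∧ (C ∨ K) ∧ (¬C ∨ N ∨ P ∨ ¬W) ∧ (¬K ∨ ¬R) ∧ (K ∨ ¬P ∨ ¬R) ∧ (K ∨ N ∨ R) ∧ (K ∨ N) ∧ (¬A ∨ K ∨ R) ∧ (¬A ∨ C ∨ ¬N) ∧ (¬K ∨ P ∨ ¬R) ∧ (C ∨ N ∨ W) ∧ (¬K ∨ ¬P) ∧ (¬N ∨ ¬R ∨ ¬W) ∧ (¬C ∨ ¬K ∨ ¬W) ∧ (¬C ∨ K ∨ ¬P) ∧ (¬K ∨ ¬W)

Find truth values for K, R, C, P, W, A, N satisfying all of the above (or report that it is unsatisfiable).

Unit clause (¬N) forces N = False.
In (K ∨ N) only K is left, so K = True.
In (¬K ∨ ¬P) only ¬P is left, so P = False.
In (¬K ∨ ¬W) only ¬W is left, so W = False.
In (¬K ∨ ¬R) only ¬R is left, so R = False.
In (C ∨ N ∨ W) only C is left, so C = True.
Set A = False.
All clauses satisfied.

K = True; R = False; C = True; P = False; W = False; A = False; N = False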